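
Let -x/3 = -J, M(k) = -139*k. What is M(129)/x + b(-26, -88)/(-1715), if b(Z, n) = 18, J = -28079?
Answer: 226631/1119895 ≈ 0.20237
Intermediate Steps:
x = -84237 (x = -(-3)*(-28079) = -3*28079 = -84237)
M(129)/x + b(-26, -88)/(-1715) = -139*129/(-84237) + 18/(-1715) = -17931*(-1/84237) + 18*(-1/1715) = 139/653 - 18/1715 = 226631/1119895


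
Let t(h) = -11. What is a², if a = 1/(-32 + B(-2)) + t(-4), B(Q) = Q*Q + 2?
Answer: 82369/676 ≈ 121.85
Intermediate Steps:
B(Q) = 2 + Q² (B(Q) = Q² + 2 = 2 + Q²)
a = -287/26 (a = 1/(-32 + (2 + (-2)²)) - 11 = 1/(-32 + (2 + 4)) - 11 = 1/(-32 + 6) - 11 = 1/(-26) - 11 = -1/26 - 11 = -287/26 ≈ -11.038)
a² = (-287/26)² = 82369/676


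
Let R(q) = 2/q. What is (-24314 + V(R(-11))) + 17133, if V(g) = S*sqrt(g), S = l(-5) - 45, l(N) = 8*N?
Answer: -7181 - 85*I*sqrt(22)/11 ≈ -7181.0 - 36.244*I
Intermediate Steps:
S = -85 (S = 8*(-5) - 45 = -40 - 45 = -85)
V(g) = -85*sqrt(g)
(-24314 + V(R(-11))) + 17133 = (-24314 - 85*sqrt(2)*(I*sqrt(11)/11)) + 17133 = (-24314 - 85*I*sqrt(22)/11) + 17133 = -7181 - 85*I*sqrt(22)/11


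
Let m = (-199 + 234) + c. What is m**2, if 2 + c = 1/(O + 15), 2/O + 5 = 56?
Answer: 643231044/588289 ≈ 1093.4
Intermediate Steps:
O = 2/51 (O = 2/(-5 + 56) = 2/51 ≈ 0.039216)
c = -1483/767 (c = -2 + 1/(2/51 + 15) = -2 + 1/(767/51) = -2 + 51/767 = -1483/767 ≈ -1.9335)
m = 25362/767 (m = (-199 + 234) - 1483/767 = 35 - 1483/767 = 25362/767 ≈ 33.066)
m**2 = (25362/767)**2 = 643231044/588289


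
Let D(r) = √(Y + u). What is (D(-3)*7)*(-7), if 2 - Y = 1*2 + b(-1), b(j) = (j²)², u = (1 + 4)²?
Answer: -98*√6 ≈ -240.05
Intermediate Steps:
u = 25 (u = 5² = 25)
b(j) = j⁴
Y = -1 (Y = 2 - (1*2 + (-1)⁴) = 2 - (2 + 1) = 2 - 1*3 = 2 - 3 = -1)
D(r) = 2*√6 (D(r) = √(-1 + 25) = √24 = 2*√6)
(D(-3)*7)*(-7) = ((2*√6)*7)*(-7) = (14*√6)*(-7) = -98*√6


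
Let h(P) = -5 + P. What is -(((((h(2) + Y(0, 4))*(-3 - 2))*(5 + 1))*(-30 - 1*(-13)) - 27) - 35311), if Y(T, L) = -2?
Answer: 37888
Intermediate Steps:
-(((((h(2) + Y(0, 4))*(-3 - 2))*(5 + 1))*(-30 - 1*(-13)) - 27) - 35311) = -((((((-5 + 2) - 2)*(-3 - 2))*(5 + 1))*(-30 - 1*(-13)) - 27) - 35311) = -(((((-3 - 2)*(-5))*6)*(-30 + 13) - 27) - 35311) = -(((-5*(-5)*6)*(-17) - 27) - 35311) = -(((25*6)*(-17) - 27) - 35311) = -((150*(-17) - 27) - 35311) = -((-2550 - 27) - 35311) = -(-2577 - 35311) = -1*(-37888) = 37888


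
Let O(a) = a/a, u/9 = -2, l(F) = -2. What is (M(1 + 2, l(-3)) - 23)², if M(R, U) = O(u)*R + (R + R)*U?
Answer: 1024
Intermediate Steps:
u = -18 (u = 9*(-2) = -18)
O(a) = 1
M(R, U) = R + 2*R*U (M(R, U) = 1*R + (R + R)*U = R + (2*R)*U = R + 2*R*U)
(M(1 + 2, l(-3)) - 23)² = ((1 + 2)*(1 + 2*(-2)) - 23)² = (3*(1 - 4) - 23)² = (3*(-3) - 23)² = (-9 - 23)² = (-32)² = 1024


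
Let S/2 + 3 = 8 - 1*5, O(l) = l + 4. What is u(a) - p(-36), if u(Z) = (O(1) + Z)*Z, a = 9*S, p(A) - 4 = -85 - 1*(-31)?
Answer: 50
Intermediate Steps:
O(l) = 4 + l
p(A) = -50 (p(A) = 4 + (-85 - 1*(-31)) = 4 + (-85 + 31) = 4 - 54 = -50)
S = 0 (S = -6 + 2*(8 - 1*5) = -6 + 2*(8 - 5) = -6 + 2*3 = -6 + 6 = 0)
a = 0 (a = 9*0 = 0)
u(Z) = Z*(5 + Z) (u(Z) = ((4 + 1) + Z)*Z = (5 + Z)*Z = Z*(5 + Z))
u(a) - p(-36) = 0*(5 + 0) - 1*(-50) = 0*5 + 50 = 0 + 50 = 50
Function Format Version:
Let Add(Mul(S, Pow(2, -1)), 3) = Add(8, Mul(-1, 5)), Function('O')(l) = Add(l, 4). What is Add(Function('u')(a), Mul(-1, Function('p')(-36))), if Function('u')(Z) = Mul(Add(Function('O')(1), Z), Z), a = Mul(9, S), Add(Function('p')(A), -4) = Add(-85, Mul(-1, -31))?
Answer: 50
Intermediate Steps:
Function('O')(l) = Add(4, l)
Function('p')(A) = -50 (Function('p')(A) = Add(4, Add(-85, Mul(-1, -31))) = Add(4, Add(-85, 31)) = Add(4, -54) = -50)
S = 0 (S = Add(-6, Mul(2, Add(8, Mul(-1, 5)))) = Add(-6, Mul(2, Add(8, -5))) = Add(-6, Mul(2, 3)) = Add(-6, 6) = 0)
a = 0 (a = Mul(9, 0) = 0)
Function('u')(Z) = Mul(Z, Add(5, Z)) (Function('u')(Z) = Mul(Add(Add(4, 1), Z), Z) = Mul(Add(5, Z), Z) = Mul(Z, Add(5, Z)))
Add(Function('u')(a), Mul(-1, Function('p')(-36))) = Add(Mul(0, Add(5, 0)), Mul(-1, -50)) = Add(Mul(0, 5), 50) = Add(0, 50) = 50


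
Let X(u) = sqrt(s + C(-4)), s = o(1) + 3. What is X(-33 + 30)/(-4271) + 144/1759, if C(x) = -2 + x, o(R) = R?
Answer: 144/1759 - I*sqrt(2)/4271 ≈ 0.081865 - 0.00033112*I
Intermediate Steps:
s = 4 (s = 1 + 3 = 4)
X(u) = I*sqrt(2) (X(u) = sqrt(4 + (-2 - 4)) = sqrt(4 - 6) = sqrt(-2) = I*sqrt(2))
X(-33 + 30)/(-4271) + 144/1759 = (I*sqrt(2))/(-4271) + 144/1759 = (I*sqrt(2))*(-1/4271) + 144*(1/1759) = -I*sqrt(2)/4271 + 144/1759 = 144/1759 - I*sqrt(2)/4271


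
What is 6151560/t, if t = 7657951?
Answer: 6151560/7657951 ≈ 0.80329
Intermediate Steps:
6151560/t = 6151560/7657951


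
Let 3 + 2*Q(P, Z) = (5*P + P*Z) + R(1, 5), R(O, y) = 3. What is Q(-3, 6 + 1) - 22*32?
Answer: -722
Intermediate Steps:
Q(P, Z) = 5*P/2 + P*Z/2 (Q(P, Z) = -3/2 + ((5*P + P*Z) + 3)/2 = -3/2 + (3 + 5*P + P*Z)/2 = -3/2 + (3/2 + 5*P/2 + P*Z/2) = 5*P/2 + P*Z/2)
Q(-3, 6 + 1) - 22*32 = (½)*(-3)*(5 + (6 + 1)) - 22*32 = (½)*(-3)*(5 + 7) - 704 = (½)*(-3)*12 - 704 = -18 - 704 = -722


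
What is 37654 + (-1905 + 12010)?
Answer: 47759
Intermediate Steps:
37654 + (-1905 + 12010) = 37654 + 10105 = 47759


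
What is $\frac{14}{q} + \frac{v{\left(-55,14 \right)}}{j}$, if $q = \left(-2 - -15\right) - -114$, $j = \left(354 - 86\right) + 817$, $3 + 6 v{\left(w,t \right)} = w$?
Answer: $\frac{41887}{413385} \approx 0.10133$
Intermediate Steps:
$v{\left(w,t \right)} = - \frac{1}{2} + \frac{w}{6}$
$j = 1085$ ($j = 268 + 817 = 1085$)
$q = 127$ ($q = \left(-2 + 15\right) + 114 = 13 + 114 = 127$)
$\frac{14}{q} + \frac{v{\left(-55,14 \right)}}{j} = \frac{14}{127} + \frac{- \frac{1}{2} + \frac{1}{6} \left(-55\right)}{1085} = 14 \cdot \frac{1}{127} + \left(- \frac{1}{2} - \frac{55}{6}\right) \frac{1}{1085} = \frac{14}{127} - \frac{29}{3255} = \frac{41887}{413385}$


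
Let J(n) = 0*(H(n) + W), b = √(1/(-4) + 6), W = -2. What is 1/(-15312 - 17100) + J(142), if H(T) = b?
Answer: -1/32412 ≈ -3.0853e-5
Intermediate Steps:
b = √23/2 (b = √(-¼ + 6) = √(23/4) = √23/2 ≈ 2.3979)
H(T) = √23/2
J(n) = 0 (J(n) = 0*(√23/2 - 2) = 0*(-2 + √23/2) = 0)
1/(-15312 - 17100) + J(142) = 1/(-15312 - 17100) + 0 = 1/(-32412) + 0 = -1/32412 + 0 = -1/32412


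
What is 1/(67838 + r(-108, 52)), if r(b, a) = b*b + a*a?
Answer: 1/82206 ≈ 1.2165e-5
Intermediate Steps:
r(b, a) = a² + b² (r(b, a) = b² + a² = a² + b²)
1/(67838 + r(-108, 52)) = 1/(67838 + (52² + (-108)²)) = 1/(67838 + (2704 + 11664)) = 1/(67838 + 14368) = 1/82206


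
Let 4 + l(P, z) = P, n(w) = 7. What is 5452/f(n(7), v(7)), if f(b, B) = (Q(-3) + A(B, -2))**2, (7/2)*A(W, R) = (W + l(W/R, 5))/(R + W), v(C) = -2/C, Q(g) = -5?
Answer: 17097472/63001 ≈ 271.38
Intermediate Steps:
l(P, z) = -4 + P
A(W, R) = 2*(-4 + W + W/R)/(7*(R + W)) (A(W, R) = 2*((W + (-4 + W/R))/(R + W))/7 = 2*((-4 + W + W/R)/(R + W))/7 = 2*(-4 + W + W/R)/(7*(R + W)))
f(b, B) = (-5 - (8 - B)/(7*(-2 + B)))**2 (f(b, B) = (-5 + (2/7)*(B - 2*(-4 + B))/(-2*(-2 + B)))**2 = (-5 + (2/7)*(-1/2)*(B + (8 - 2*B))/(-2 + B))**2 = (-5 + (2/7)*(-1/2)*(8 - B)/(-2 + B))**2 = (-5 - (8 - B)/(7*(-2 + B)))**2)
5452/f(n(7), v(7)) = 5452/((4*(-31 + 17*(-2/7))**2/(49*(-2 - 2/7)**2))) = 5452/((4*(-31 - 34/7)**2/(49*(-16/7)**2))) = 5452/(((4/49)*(-251/7)**2*(49/256))) = 5452/(((4/49)*(63001/49)*(49/256))) = 5452/(63001/3136) = 5452*(3136/63001) = 17097472/63001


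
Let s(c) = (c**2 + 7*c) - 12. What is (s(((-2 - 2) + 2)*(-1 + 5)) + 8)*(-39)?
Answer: -156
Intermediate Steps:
s(c) = -12 + c**2 + 7*c
(s(((-2 - 2) + 2)*(-1 + 5)) + 8)*(-39) = ((-12 + (((-2 - 2) + 2)*(-1 + 5))**2 + 7*(((-2 - 2) + 2)*(-1 + 5))) + 8)*(-39) = ((-12 + ((-4 + 2)*4)**2 + 7*((-4 + 2)*4)) + 8)*(-39) = ((-12 + (-2*4)**2 + 7*(-2*4)) + 8)*(-39) = ((-12 + (-8)**2 + 7*(-8)) + 8)*(-39) = ((-12 + 64 - 56) + 8)*(-39) = (-4 + 8)*(-39) = 4*(-39) = -156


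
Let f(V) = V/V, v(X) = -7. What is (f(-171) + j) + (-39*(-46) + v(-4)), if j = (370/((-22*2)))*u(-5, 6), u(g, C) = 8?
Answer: 18928/11 ≈ 1720.7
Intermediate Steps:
f(V) = 1
j = -740/11 (j = (370/((-22*2)))*8 = (370/(-44))*8 = (370*(-1/44))*8 = -185/22*8 = -740/11 ≈ -67.273)
(f(-171) + j) + (-39*(-46) + v(-4)) = (1 - 740/11) + (-39*(-46) - 7) = -729/11 + (1794 - 7) = -729/11 + 1787 = 18928/11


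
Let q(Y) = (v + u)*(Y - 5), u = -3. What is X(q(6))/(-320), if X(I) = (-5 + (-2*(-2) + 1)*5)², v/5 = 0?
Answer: -5/4 ≈ -1.2500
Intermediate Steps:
v = 0 (v = 5*0 = 0)
q(Y) = 15 - 3*Y (q(Y) = (0 - 3)*(Y - 5) = -3*(-5 + Y) = 15 - 3*Y)
X(I) = 400 (X(I) = (-5 + (4 + 1)*5)² = (-5 + 5*5)² = (-5 + 25)² = 20² = 400)
X(q(6))/(-320) = 400/(-320) = 400*(-1/320) = -5/4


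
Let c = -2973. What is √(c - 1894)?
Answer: I*√4867 ≈ 69.764*I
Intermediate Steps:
√(c - 1894) = √(-2973 - 1894) = √(-4867) = I*√4867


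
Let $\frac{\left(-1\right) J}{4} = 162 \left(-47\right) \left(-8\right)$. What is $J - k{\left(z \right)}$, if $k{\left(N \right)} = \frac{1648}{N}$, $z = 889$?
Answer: $- \frac{216604720}{889} \approx -2.4365 \cdot 10^{5}$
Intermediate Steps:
$J = -243648$ ($J = - 4 \cdot 162 \left(-47\right) \left(-8\right) = - 4 \left(\left(-7614\right) \left(-8\right)\right) = \left(-4\right) 60912 = -243648$)
$J - k{\left(z \right)} = -243648 - \frac{1648}{889} = - \frac{216604720}{889}$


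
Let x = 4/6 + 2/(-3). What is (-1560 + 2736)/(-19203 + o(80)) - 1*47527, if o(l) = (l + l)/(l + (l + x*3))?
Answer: -456307315/9601 ≈ -47527.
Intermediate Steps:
x = 0 (x = 4*(⅙) + 2*(-⅓) = ⅔ - ⅔ = 0)
o(l) = 1 (o(l) = (l + l)/(l + (l + 0*3)) = (2*l)/(l + (l + 0)) = (2*l)/(l + l) = (2*l)/((2*l)) = (2*l)*(1/(2*l)) = 1)
(-1560 + 2736)/(-19203 + o(80)) - 1*47527 = (-1560 + 2736)/(-19203 + 1) - 1*47527 = 1176/(-19202) - 47527 = 1176*(-1/19202) - 47527 = -588/9601 - 47527 = -456307315/9601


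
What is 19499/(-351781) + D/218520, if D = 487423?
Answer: 9835601699/4521834360 ≈ 2.1751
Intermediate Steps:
19499/(-351781) + D/218520 = 19499/(-351781) + 487423/218520 = 19499*(-1/351781) + 487423*(1/218520) = -1147/20693 + 487423/218520 = 9835601699/4521834360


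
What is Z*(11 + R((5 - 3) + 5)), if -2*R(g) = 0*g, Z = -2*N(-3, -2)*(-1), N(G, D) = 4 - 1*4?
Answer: 0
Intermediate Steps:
N(G, D) = 0 (N(G, D) = 4 - 4 = 0)
Z = 0 (Z = -2*0*(-1) = 0*(-1) = 0)
R(g) = 0 (R(g) = -0*g = -1/2*0 = 0)
Z*(11 + R((5 - 3) + 5)) = 0*(11 + 0) = 0*11 = 0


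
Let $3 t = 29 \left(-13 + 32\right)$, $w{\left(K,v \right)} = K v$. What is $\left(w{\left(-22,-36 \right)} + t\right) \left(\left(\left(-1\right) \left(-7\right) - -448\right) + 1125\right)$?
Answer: $\frac{4624660}{3} \approx 1.5416 \cdot 10^{6}$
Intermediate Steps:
$t = \frac{551}{3}$ ($t = \frac{29 \left(-13 + 32\right)}{3} = \frac{29 \cdot 19}{3} = \frac{1}{3} \cdot 551 = \frac{551}{3} \approx 183.67$)
$\left(w{\left(-22,-36 \right)} + t\right) \left(\left(\left(-1\right) \left(-7\right) - -448\right) + 1125\right) = \left(\left(-22\right) \left(-36\right) + \frac{551}{3}\right) \left(\left(\left(-1\right) \left(-7\right) - -448\right) + 1125\right) = \left(792 + \frac{551}{3}\right) \left(\left(7 + 448\right) + 1125\right) = \frac{2927 \left(455 + 1125\right)}{3} = \frac{2927}{3} \cdot 1580 = \frac{4624660}{3}$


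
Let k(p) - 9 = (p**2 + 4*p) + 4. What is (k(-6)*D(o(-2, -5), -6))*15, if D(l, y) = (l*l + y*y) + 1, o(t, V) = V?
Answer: 23250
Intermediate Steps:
D(l, y) = 1 + l**2 + y**2 (D(l, y) = (l**2 + y**2) + 1 = 1 + l**2 + y**2)
k(p) = 13 + p**2 + 4*p (k(p) = 9 + ((p**2 + 4*p) + 4) = 9 + (4 + p**2 + 4*p) = 13 + p**2 + 4*p)
(k(-6)*D(o(-2, -5), -6))*15 = ((13 + (-6)**2 + 4*(-6))*(1 + (-5)**2 + (-6)**2))*15 = ((13 + 36 - 24)*(1 + 25 + 36))*15 = (25*62)*15 = 1550*15 = 23250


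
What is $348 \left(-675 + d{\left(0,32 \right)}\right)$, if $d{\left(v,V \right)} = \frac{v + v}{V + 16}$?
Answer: $-234900$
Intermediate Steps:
$d{\left(v,V \right)} = \frac{2 v}{16 + V}$
$348 \left(-675 + d{\left(0,32 \right)}\right) = 348 \left(-675 + 2 \cdot 0 \frac{1}{16 + 32}\right) = 348 \left(-675 + 2 \cdot 0 \cdot \frac{1}{48}\right) = 348 \left(-675 + 0\right) = 348 \left(-675\right) = -234900$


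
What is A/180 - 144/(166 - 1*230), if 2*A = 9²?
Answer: 99/40 ≈ 2.4750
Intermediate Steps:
A = 81/2 (A = (½)*9² = (½)*81 = 81/2 ≈ 40.500)
A/180 - 144/(166 - 1*230) = (81/2)/180 - 144/(166 - 1*230) = (81/2)*(1/180) - 144/(166 - 230) = 9/40 - 144/(-64) = 9/40 - 144*(-1/64) = 9/40 + 9/4 = 99/40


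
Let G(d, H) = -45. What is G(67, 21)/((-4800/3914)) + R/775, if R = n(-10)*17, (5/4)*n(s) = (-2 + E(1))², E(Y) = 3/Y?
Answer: 4552201/124000 ≈ 36.711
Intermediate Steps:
n(s) = ⅘ (n(s) = 4*(-2 + 3/1)²/5 = 4*(-2 + 3*1)²/5 = 4*(-2 + 3)²/5 = (⅘)*1² = (⅘)*1 = ⅘)
R = 68/5 (R = (⅘)*17 = 68/5 ≈ 13.600)
G(67, 21)/((-4800/3914)) + R/775 = -45/((-4800/3914)) + (68/5)/775 = -45/((-4800*1/3914)) + (68/5)*(1/775) = -45/(-2400/1957) + 68/3875 = -45*(-1957/2400) + 68/3875 = 5871/160 + 68/3875 = 4552201/124000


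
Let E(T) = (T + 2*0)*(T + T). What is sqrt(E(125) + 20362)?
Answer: 2*sqrt(12903) ≈ 227.18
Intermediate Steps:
E(T) = 2*T**2 (E(T) = (T + 0)*(2*T) = T*(2*T) = 2*T**2)
sqrt(E(125) + 20362) = sqrt(2*125**2 + 20362) = sqrt(2*15625 + 20362) = sqrt(31250 + 20362) = sqrt(51612) = 2*sqrt(12903)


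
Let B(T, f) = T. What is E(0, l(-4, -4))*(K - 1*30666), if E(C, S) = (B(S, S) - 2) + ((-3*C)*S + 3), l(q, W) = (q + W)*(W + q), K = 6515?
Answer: -1569815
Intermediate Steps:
l(q, W) = (W + q)**2 (l(q, W) = (W + q)*(W + q) = (W + q)**2)
E(C, S) = 1 + S - 3*C*S (E(C, S) = (S - 2) + ((-3*C)*S + 3) = (-2 + S) + (-3*C*S + 3) = (-2 + S) + (3 - 3*C*S) = 1 + S - 3*C*S)
E(0, l(-4, -4))*(K - 1*30666) = (1 + (-4 - 4)**2 - 3*0*(-4 - 4)**2)*(6515 - 1*30666) = (1 + (-8)**2 - 3*0*(-8)**2)*(6515 - 30666) = (1 + 64 - 3*0*64)*(-24151) = (1 + 64 + 0)*(-24151) = 65*(-24151) = -1569815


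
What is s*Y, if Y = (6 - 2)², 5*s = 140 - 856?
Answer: -11456/5 ≈ -2291.2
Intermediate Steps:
s = -716/5 (s = (140 - 856)/5 = (⅕)*(-716) = -716/5 ≈ -143.20)
Y = 16 (Y = 4² = 16)
s*Y = -716/5*16 = -11456/5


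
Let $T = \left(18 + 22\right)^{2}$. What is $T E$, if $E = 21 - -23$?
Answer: $70400$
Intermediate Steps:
$E = 44$ ($E = 21 + 23 = 44$)
$T = 1600$ ($T = 40^{2} = 1600$)
$T E = 1600 \cdot 44 = 70400$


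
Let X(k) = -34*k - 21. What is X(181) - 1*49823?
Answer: -55998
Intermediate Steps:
X(k) = -21 - 34*k
X(181) - 1*49823 = (-21 - 34*181) - 1*49823 = (-21 - 6154) - 49823 = -6175 - 49823 = -55998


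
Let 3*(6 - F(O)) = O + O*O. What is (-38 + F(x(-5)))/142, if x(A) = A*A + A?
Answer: -86/71 ≈ -1.2113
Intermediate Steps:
x(A) = A + A**2 (x(A) = A**2 + A = A + A**2)
F(O) = 6 - O/3 - O**2/3 (F(O) = 6 - (O + O*O)/3 = 6 - (O + O**2)/3 = 6 + (-O/3 - O**2/3) = 6 - O/3 - O**2/3)
(-38 + F(x(-5)))/142 = (-38 + (6 - (-5)*(1 - 5)/3 - 25*(1 - 5)**2/3))/142 = (-38 + (6 - (-5)*(-4)/3 - (-5*(-4))**2/3))/142 = (-38 + (6 - 1/3*20 - 1/3*20**2))/142 = (-38 + (6 - 20/3 - 1/3*400))/142 = (-38 + (6 - 20/3 - 400/3))/142 = (-38 - 134)/142 = (1/142)*(-172) = -86/71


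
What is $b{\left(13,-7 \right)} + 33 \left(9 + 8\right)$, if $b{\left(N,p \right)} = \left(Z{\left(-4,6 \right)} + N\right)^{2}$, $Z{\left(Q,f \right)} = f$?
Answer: $922$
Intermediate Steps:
$b{\left(N,p \right)} = \left(6 + N\right)^{2}$
$b{\left(13,-7 \right)} + 33 \left(9 + 8\right) = \left(6 + 13\right)^{2} + 33 \left(9 + 8\right) = 19^{2} + 33 \cdot 17 = 361 + 561 = 922$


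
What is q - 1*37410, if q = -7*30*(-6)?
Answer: -36150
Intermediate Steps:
q = 1260 (q = -210*(-6) = 1260)
q - 1*37410 = 1260 - 1*37410 = 1260 - 37410 = -36150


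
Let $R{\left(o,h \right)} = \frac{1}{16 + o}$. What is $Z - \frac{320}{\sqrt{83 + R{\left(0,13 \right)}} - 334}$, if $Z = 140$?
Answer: $\frac{251409460}{1783567} + \frac{1280 \sqrt{1329}}{1783567} \approx 140.98$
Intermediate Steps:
$Z - \frac{320}{\sqrt{83 + R{\left(0,13 \right)}} - 334} = 140 - \frac{320}{\sqrt{83 + \frac{1}{16 + 0}} - 334} = 140 - \frac{320}{\sqrt{83 + \frac{1}{16}} - 334} = 140 - \frac{320}{\sqrt{\frac{1329}{16}} - 334} = 140 - \frac{320}{\frac{\sqrt{1329}}{4} - 334} = 140 - \frac{320}{-334 + \frac{\sqrt{1329}}{4}}$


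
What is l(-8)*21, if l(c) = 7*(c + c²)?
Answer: 8232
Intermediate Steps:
l(c) = 7*c + 7*c²
l(-8)*21 = (7*(-8)*(1 - 8))*21 = (7*(-8)*(-7))*21 = 392*21 = 8232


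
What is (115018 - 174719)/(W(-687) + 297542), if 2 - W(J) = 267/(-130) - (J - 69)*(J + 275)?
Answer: -7761130/79172347 ≈ -0.098028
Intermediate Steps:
W(J) = 527/130 + (-69 + J)*(275 + J) (W(J) = 2 - (267/(-130) - (J - 69)*(J + 275)) = 2 - (267*(-1/130) - (-69 + J)*(275 + J)) = 2 - (-267/130 - (-69 + J)*(275 + J)) = 2 + (267/130 + (-69 + J)*(275 + J)) = 527/130 + (-69 + J)*(275 + J))
(115018 - 174719)/(W(-687) + 297542) = (115018 - 174719)/((-2466223/130 + (-687)**2 + 206*(-687)) + 297542) = -59701/((-2466223/130 + 471969 - 141522) + 297542) = -59701/(40491887/130 + 297542) = -59701/79172347/130 = -59701*130/79172347 = -7761130/79172347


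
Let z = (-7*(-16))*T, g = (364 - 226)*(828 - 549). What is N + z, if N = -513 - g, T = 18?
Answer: -36999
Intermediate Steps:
g = 38502 (g = 138*279 = 38502)
z = 2016 (z = -7*(-16)*18 = 112*18 = 2016)
N = -39015 (N = -513 - 1*38502 = -513 - 38502 = -39015)
N + z = -39015 + 2016 = -36999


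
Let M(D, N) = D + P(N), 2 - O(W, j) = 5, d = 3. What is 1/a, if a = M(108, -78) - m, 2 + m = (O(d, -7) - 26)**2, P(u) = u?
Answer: -1/809 ≈ -0.0012361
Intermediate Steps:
O(W, j) = -3 (O(W, j) = 2 - 1*5 = 2 - 5 = -3)
M(D, N) = D + N
m = 839 (m = -2 + (-3 - 26)**2 = -2 + (-29)**2 = -2 + 841 = 839)
a = -809 (a = (108 - 78) - 1*839 = 30 - 839 = -809)
1/a = 1/(-809) = -1/809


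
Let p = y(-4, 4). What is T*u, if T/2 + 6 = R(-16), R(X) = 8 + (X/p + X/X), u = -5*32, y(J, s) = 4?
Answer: 320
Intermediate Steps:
p = 4
u = -160
R(X) = 9 + X/4 (R(X) = 8 + (X/4 + X/X) = 8 + (X*(¼) + 1) = 8 + (X/4 + 1) = 8 + (1 + X/4) = 9 + X/4)
T = -2 (T = -12 + 2*(9 + (¼)*(-16)) = -12 + 2*(9 - 4) = -12 + 2*5 = -12 + 10 = -2)
T*u = -2*(-160) = 320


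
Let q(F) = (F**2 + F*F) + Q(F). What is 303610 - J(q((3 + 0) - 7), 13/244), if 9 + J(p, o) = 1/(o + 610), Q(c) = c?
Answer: 45194598763/148853 ≈ 3.0362e+5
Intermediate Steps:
q(F) = F + 2*F**2 (q(F) = (F**2 + F*F) + F = (F**2 + F**2) + F = 2*F**2 + F = F + 2*F**2)
J(p, o) = -9 + 1/(610 + o) (J(p, o) = -9 + 1/(o + 610) = -9 + 1/(610 + o))
303610 - J(q((3 + 0) - 7), 13/244) = 303610 - (-5489 - 117/244)/(610 + 13/244) = 303610 - (-5489 - 117/244)/(610 + 13*(1/244)) = 303610 - (-5489 - 9*13/244)/(610 + 13/244) = 303610 - (-5489 - 117/244)/148853/244 = 303610 - 244*(-1339433)/(148853*244) = 303610 - 1*(-1339433/148853) = 303610 + 1339433/148853 = 45194598763/148853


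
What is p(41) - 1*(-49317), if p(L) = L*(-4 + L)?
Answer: 50834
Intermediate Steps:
p(41) - 1*(-49317) = 41*(-4 + 41) - 1*(-49317) = 41*37 + 49317 = 1517 + 49317 = 50834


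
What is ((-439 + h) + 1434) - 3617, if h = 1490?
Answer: -1132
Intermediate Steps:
((-439 + h) + 1434) - 3617 = ((-439 + 1490) + 1434) - 3617 = (1051 + 1434) - 3617 = 2485 - 3617 = -1132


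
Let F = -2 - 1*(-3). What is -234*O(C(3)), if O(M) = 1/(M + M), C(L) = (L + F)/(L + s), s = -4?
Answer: 117/4 ≈ 29.250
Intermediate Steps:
F = 1 (F = -2 + 3 = 1)
C(L) = (1 + L)/(-4 + L) (C(L) = (L + 1)/(L - 4) = (1 + L)/(-4 + L))
O(M) = 1/(2*M)
-234*O(C(3)) = -117/((1 + 3)/(-4 + 3)) = -117/(4/(-1)) = -117/((-1*4)) = -117/(-4) = -117*(-1)/4 = -234*(-⅛) = 117/4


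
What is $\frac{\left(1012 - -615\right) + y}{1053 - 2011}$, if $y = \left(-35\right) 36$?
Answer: $- \frac{367}{958} \approx -0.38309$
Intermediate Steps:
$y = -1260$
$\frac{\left(1012 - -615\right) + y}{1053 - 2011} = \frac{\left(1012 - -615\right) - 1260}{1053 - 2011} = \frac{\left(1012 + 615\right) - 1260}{-958} = \left(1627 - 1260\right) \left(- \frac{1}{958}\right) = 367 \left(- \frac{1}{958}\right) = - \frac{367}{958}$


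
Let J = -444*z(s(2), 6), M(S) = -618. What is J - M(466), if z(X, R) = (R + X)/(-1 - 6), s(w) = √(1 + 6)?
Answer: 6990/7 + 444*√7/7 ≈ 1166.4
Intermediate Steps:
s(w) = √7
z(X, R) = -R/7 - X/7 (z(X, R) = (R + X)/(-7) = (R + X)*(-⅐) = -R/7 - X/7)
J = 2664/7 + 444*√7/7 (J = -444*(-⅐*6 - √7/7) = -444*(-6/7 - √7/7) = 2664/7 + 444*√7/7 ≈ 548.39)
J - M(466) = (2664/7 + 444*√7/7) - 1*(-618) = (2664/7 + 444*√7/7) + 618 = 6990/7 + 444*√7/7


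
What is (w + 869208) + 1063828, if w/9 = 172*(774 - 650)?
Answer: 2124988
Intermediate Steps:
w = 191952 (w = 9*(172*(774 - 650)) = 9*(172*124) = 9*21328 = 191952)
(w + 869208) + 1063828 = (191952 + 869208) + 1063828 = 1061160 + 1063828 = 2124988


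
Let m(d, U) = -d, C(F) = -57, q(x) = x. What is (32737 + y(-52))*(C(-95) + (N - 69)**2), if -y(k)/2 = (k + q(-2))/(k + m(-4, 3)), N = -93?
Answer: 3428899593/4 ≈ 8.5723e+8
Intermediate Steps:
y(k) = -2*(-2 + k)/(4 + k) (y(k) = -2*(k - 2)/(k - 1*(-4)) = -2*(-2 + k)/(k + 4) = -2*(-2 + k)/(4 + k))
(32737 + y(-52))*(C(-95) + (N - 69)**2) = (32737 + 2*(2 - 1*(-52))/(4 - 52))*(-57 + (-93 - 69)**2) = (32737 + 2*(2 + 52)/(-48))*(-57 + (-162)**2) = (32737 + 2*(-1/48)*54)*(-57 + 26244) = (32737 - 9/4)*26187 = (130939/4)*26187 = 3428899593/4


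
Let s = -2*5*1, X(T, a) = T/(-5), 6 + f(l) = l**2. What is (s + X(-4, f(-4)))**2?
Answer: 2116/25 ≈ 84.640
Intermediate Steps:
f(l) = -6 + l**2
X(T, a) = -T/5 (X(T, a) = T*(-1/5) = -T/5)
s = -10 (s = -10*1 = -10)
(s + X(-4, f(-4)))**2 = (-10 - 1/5*(-4))**2 = (-10 + 4/5)**2 = (-46/5)**2 = 2116/25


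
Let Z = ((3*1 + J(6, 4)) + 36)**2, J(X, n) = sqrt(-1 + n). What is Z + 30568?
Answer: 32092 + 78*sqrt(3) ≈ 32227.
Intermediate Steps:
Z = (39 + sqrt(3))**2 (Z = ((3*1 + sqrt(-1 + 4)) + 36)**2 = ((3 + sqrt(3)) + 36)**2 = (39 + sqrt(3))**2 ≈ 1659.1)
Z + 30568 = (39 + sqrt(3))**2 + 30568 = 30568 + (39 + sqrt(3))**2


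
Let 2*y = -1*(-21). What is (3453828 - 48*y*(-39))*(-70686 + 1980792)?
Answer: 6634722629304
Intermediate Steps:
y = 21/2 (y = (-1*(-21))/2 = (1/2)*21 = 21/2 ≈ 10.500)
(3453828 - 48*y*(-39))*(-70686 + 1980792) = (3453828 - 48*21/2*(-39))*(-70686 + 1980792) = (3453828 - 504*(-39))*1910106 = (3453828 + 19656)*1910106 = 3473484*1910106 = 6634722629304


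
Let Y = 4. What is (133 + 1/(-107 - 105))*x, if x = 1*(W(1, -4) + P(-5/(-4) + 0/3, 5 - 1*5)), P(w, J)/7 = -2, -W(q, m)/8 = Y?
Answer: -648485/106 ≈ -6117.8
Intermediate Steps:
W(q, m) = -32 (W(q, m) = -8*4 = -32)
P(w, J) = -14 (P(w, J) = 7*(-2) = -14)
x = -46 (x = 1*(-32 - 14) = 1*(-46) = -46)
(133 + 1/(-107 - 105))*x = (133 + 1/(-107 - 105))*(-46) = (133 + 1/(-212))*(-46) = (133 - 1/212)*(-46) = (28195/212)*(-46) = -648485/106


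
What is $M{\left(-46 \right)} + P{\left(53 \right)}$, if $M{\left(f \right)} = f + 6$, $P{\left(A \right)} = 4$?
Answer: $-36$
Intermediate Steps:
$M{\left(f \right)} = 6 + f$
$M{\left(-46 \right)} + P{\left(53 \right)} = \left(6 - 46\right) + 4 = -40 + 4 = -36$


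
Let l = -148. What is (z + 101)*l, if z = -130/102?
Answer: -752728/51 ≈ -14759.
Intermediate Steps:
z = -65/51 (z = -130*1/102 = -65/51 ≈ -1.2745)
(z + 101)*l = (-65/51 + 101)*(-148) = (5086/51)*(-148) = -752728/51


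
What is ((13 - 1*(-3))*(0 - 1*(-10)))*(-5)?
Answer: -800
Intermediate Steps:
((13 - 1*(-3))*(0 - 1*(-10)))*(-5) = ((13 + 3)*(0 + 10))*(-5) = (16*10)*(-5) = 160*(-5) = -800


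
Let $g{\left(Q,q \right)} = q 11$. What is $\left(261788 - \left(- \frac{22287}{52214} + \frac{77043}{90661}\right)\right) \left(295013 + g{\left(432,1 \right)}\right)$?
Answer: $\frac{182803225632096678584}{2366886727} \approx 7.7234 \cdot 10^{10}$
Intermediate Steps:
$g{\left(Q,q \right)} = 11 q$
$\left(261788 - \left(- \frac{22287}{52214} + \frac{77043}{90661}\right)\right) \left(295013 + g{\left(432,1 \right)}\right) = \left(261788 - \left(- \frac{22287}{52214} + \frac{77043}{90661}\right)\right) \left(295013 + 11 \cdot 1\right) = \left(261788 - \frac{2002161495}{4733773454}\right) \left(295013 + 11\right) = \left(261788 + \left(- \frac{77043}{90661} + \frac{22287}{52214}\right)\right) 295024 = \left(261788 - \frac{2002161495}{4733773454}\right) 295024 = \frac{1239243082814257}{4733773454} \cdot 295024 = \frac{182803225632096678584}{2366886727}$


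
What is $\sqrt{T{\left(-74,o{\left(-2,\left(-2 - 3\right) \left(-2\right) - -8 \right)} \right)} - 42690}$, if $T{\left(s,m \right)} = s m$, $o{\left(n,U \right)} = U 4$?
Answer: $i \sqrt{48018} \approx 219.13 i$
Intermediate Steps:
$o{\left(n,U \right)} = 4 U$
$T{\left(s,m \right)} = m s$
$\sqrt{T{\left(-74,o{\left(-2,\left(-2 - 3\right) \left(-2\right) - -8 \right)} \right)} - 42690} = \sqrt{4 \left(\left(-2 - 3\right) \left(-2\right) - -8\right) \left(-74\right) - 42690} = \sqrt{4 \left(\left(-5\right) \left(-2\right) + 8\right) \left(-74\right) - 42690} = \sqrt{4 \left(10 + 8\right) \left(-74\right) - 42690} = \sqrt{4 \cdot 18 \left(-74\right) - 42690} = \sqrt{72 \left(-74\right) - 42690} = \sqrt{-5328 - 42690} = \sqrt{-48018} = i \sqrt{48018}$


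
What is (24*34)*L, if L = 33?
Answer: 26928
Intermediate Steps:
(24*34)*L = (24*34)*33 = 816*33 = 26928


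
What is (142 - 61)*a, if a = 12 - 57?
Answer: -3645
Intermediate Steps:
a = -45
(142 - 61)*a = (142 - 61)*(-45) = 81*(-45) = -3645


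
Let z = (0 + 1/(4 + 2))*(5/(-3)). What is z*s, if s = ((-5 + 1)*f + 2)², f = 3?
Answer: -250/9 ≈ -27.778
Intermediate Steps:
z = -5/18 (z = (0 + 1/6)*(5*(-⅓)) = (0 + ⅙)*(-5/3) = (⅙)*(-5/3) = -5/18 ≈ -0.27778)
s = 100 (s = ((-5 + 1)*3 + 2)² = (-4*3 + 2)² = (-12 + 2)² = (-10)² = 100)
z*s = -5/18*100 = -250/9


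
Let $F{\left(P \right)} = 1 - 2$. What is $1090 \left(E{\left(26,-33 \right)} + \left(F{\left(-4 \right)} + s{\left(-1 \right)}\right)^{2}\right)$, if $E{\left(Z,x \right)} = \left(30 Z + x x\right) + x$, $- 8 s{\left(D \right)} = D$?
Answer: $\frac{64066385}{32} \approx 2.0021 \cdot 10^{6}$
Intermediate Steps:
$s{\left(D \right)} = - \frac{D}{8}$
$F{\left(P \right)} = -1$
$E{\left(Z,x \right)} = x + x^{2} + 30 Z$ ($E{\left(Z,x \right)} = \left(30 Z + x^{2}\right) + x = \left(x^{2} + 30 Z\right) + x = x + x^{2} + 30 Z$)
$1090 \left(E{\left(26,-33 \right)} + \left(F{\left(-4 \right)} + s{\left(-1 \right)}\right)^{2}\right) = 1090 \left(\left(-33 + \left(-33\right)^{2} + 30 \cdot 26\right) + \left(-1 - - \frac{1}{8}\right)^{2}\right) = 1090 \left(\left(-33 + 1089 + 780\right) + \left(-1 + \frac{1}{8}\right)^{2}\right) = 1090 \left(1836 + \left(- \frac{7}{8}\right)^{2}\right) = 1090 \left(1836 + \frac{49}{64}\right) = 1090 \cdot \frac{117553}{64} = \frac{64066385}{32}$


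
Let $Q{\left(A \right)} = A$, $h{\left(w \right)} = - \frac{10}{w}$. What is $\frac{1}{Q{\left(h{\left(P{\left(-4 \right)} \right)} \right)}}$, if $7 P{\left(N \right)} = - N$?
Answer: $- \frac{2}{35} \approx -0.057143$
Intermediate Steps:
$P{\left(N \right)} = - \frac{N}{7}$ ($P{\left(N \right)} = \frac{\left(-1\right) N}{7} = - \frac{N}{7}$)
$\frac{1}{Q{\left(h{\left(P{\left(-4 \right)} \right)} \right)}} = \frac{1}{\left(-10\right) \frac{1}{\left(- \frac{1}{7}\right) \left(-4\right)}} = \frac{1}{\left(-10\right) \frac{1}{\frac{4}{7}}} = \frac{1}{\left(-10\right) \frac{7}{4}} = \frac{1}{- \frac{35}{2}} = - \frac{2}{35}$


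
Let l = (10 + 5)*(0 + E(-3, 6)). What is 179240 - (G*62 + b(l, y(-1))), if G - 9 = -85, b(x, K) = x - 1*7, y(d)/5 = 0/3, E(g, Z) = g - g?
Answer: 183959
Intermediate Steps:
E(g, Z) = 0
y(d) = 0 (y(d) = 5*(0/3) = 5*(0*(⅓)) = 5*0 = 0)
l = 0 (l = (10 + 5)*(0 + 0) = 15*0 = 0)
b(x, K) = -7 + x (b(x, K) = x - 7 = -7 + x)
G = -76 (G = 9 - 85 = -76)
179240 - (G*62 + b(l, y(-1))) = 179240 - (-76*62 + (-7 + 0)) = 179240 - (-4712 - 7) = 179240 - 1*(-4719) = 179240 + 4719 = 183959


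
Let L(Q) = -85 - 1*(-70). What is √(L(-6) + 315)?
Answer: 10*√3 ≈ 17.320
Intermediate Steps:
L(Q) = -15 (L(Q) = -85 + 70 = -15)
√(L(-6) + 315) = √(-15 + 315) = √300 = 10*√3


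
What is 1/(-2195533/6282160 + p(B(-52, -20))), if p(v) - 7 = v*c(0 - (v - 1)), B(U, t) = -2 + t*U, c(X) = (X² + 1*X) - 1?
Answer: 6282160/7005585807668067 ≈ 8.9674e-10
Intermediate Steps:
c(X) = -1 + X + X² (c(X) = (X² + X) - 1 = (X + X²) - 1 = -1 + X + X²)
B(U, t) = -2 + U*t
p(v) = 7 + v*((1 - v)² - v) (p(v) = 7 + v*(-1 + (0 - (v - 1)) + (0 - (v - 1))²) = 7 + v*(-1 + (0 - (-1 + v)) + (0 - (-1 + v))²) = 7 + v*(-1 + (0 + (1 - v)) + (0 + (1 - v))²) = 7 + v*(-1 + (1 - v) + (1 - v)²) = 7 + v*((1 - v)² - v))
1/(-2195533/6282160 + p(B(-52, -20))) = 1/(-2195533/6282160 + (7 - (-2 - 52*(-20))*((-2 - 52*(-20)) - (-1 + (-2 - 52*(-20)))²))) = 1/(-2195533*1/6282160 + (7 - (-2 + 1040)*((-2 + 1040) - (-1 + (-2 + 1040))²))) = 1/(-2195533/6282160 + (7 - 1*1038*(1038 - (-1 + 1038)²))) = 1/(-2195533/6282160 + (7 - 1*1038*(1038 - 1*1037²))) = 1/(-2195533/6282160 + (7 - 1*1038*(1038 - 1*1075369))) = 1/(-2195533/6282160 + (7 - 1*1038*(1038 - 1075369))) = 1/(-2195533/6282160 + (7 - 1*1038*(-1074331))) = 1/(-2195533/6282160 + (7 + 1115155578)) = 1/(-2195533/6282160 + 1115155585) = 1/(7005585807668067/6282160) = 6282160/7005585807668067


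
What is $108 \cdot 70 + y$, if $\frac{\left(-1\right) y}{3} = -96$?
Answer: $7848$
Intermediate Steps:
$y = 288$ ($y = \left(-3\right) \left(-96\right) = 288$)
$108 \cdot 70 + y = 108 \cdot 70 + 288 = 7560 + 288 = 7848$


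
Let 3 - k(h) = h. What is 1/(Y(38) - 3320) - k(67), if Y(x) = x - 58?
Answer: 213759/3340 ≈ 64.000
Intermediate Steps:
Y(x) = -58 + x
k(h) = 3 - h
1/(Y(38) - 3320) - k(67) = 1/((-58 + 38) - 3320) - (3 - 1*67) = 1/(-20 - 3320) - (3 - 67) = 1/(-3340) - 1*(-64) = -1/3340 + 64 = 213759/3340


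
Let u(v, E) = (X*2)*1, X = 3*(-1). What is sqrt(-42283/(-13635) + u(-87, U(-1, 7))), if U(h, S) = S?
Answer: 29*I*sqrt(71205)/4545 ≈ 1.7026*I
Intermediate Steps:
X = -3
u(v, E) = -6 (u(v, E) = -3*2*1 = -6*1 = -6)
sqrt(-42283/(-13635) + u(-87, U(-1, 7))) = sqrt(-42283/(-13635) - 6) = sqrt(-42283*(-1/13635) - 6) = sqrt(42283/13635 - 6) = sqrt(-39527/13635) = 29*I*sqrt(71205)/4545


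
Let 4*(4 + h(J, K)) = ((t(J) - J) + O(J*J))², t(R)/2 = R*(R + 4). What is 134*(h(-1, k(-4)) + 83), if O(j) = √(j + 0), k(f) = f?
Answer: 11122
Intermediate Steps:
t(R) = 2*R*(4 + R) (t(R) = 2*(R*(R + 4)) = 2*(R*(4 + R)) = 2*R*(4 + R))
O(j) = √j
h(J, K) = -4 + (√(J²) - J + 2*J*(4 + J))²/4 (h(J, K) = -4 + ((2*J*(4 + J) - J) + √(J*J))²/4 = -4 + ((-J + 2*J*(4 + J)) + √(J²))²/4 = -4 + (√(J²) - J + 2*J*(4 + J))²/4)
134*(h(-1, k(-4)) + 83) = 134*((-4 + (√((-1)²) - 1*(-1) + 2*(-1)*(4 - 1))²/4) + 83) = 134*((-4 + (√1 + 1 + 2*(-1)*3)²/4) + 83) = 134*((-4 + (1 + 1 - 6)²/4) + 83) = 134*((-4 + (¼)*(-4)²) + 83) = 134*((-4 + (¼)*16) + 83) = 134*((-4 + 4) + 83) = 134*(0 + 83) = 134*83 = 11122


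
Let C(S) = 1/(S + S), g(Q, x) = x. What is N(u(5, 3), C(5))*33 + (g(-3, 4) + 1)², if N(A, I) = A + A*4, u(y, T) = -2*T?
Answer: -965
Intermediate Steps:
C(S) = 1/(2*S)
N(A, I) = 5*A (N(A, I) = A + 4*A = 5*A)
N(u(5, 3), C(5))*33 + (g(-3, 4) + 1)² = (5*(-2*3))*33 + (4 + 1)² = (5*(-6))*33 + 5² = -30*33 + 25 = -990 + 25 = -965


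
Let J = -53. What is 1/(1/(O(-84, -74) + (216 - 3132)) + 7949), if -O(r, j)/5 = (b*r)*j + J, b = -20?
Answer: 618949/4920025602 ≈ 0.00012580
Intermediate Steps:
O(r, j) = 265 + 100*j*r (O(r, j) = -5*((-20*r)*j - 53) = -5*(-20*j*r - 53) = -5*(-53 - 20*j*r) = 265 + 100*j*r)
1/(1/(O(-84, -74) + (216 - 3132)) + 7949) = 1/(1/((265 + 100*(-74)*(-84)) + (216 - 3132)) + 7949) = 1/(1/((265 + 621600) - 2916) + 7949) = 1/(1/(621865 - 2916) + 7949) = 1/(1/618949 + 7949) = 1/(4920025602/618949) = 618949/4920025602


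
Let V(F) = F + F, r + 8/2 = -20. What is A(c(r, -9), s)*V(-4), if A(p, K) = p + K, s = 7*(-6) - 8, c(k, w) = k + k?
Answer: 784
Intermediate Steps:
r = -24 (r = -4 - 20 = -24)
c(k, w) = 2*k
s = -50 (s = -42 - 8 = -50)
V(F) = 2*F
A(p, K) = K + p
A(c(r, -9), s)*V(-4) = (-50 + 2*(-24))*(2*(-4)) = (-50 - 48)*(-8) = -98*(-8) = 784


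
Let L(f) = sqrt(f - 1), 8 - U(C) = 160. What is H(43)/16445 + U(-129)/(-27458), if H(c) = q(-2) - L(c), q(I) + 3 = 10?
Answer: 1345923/225773405 - sqrt(42)/16445 ≈ 0.0055673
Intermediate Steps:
U(C) = -152 (U(C) = 8 - 1*160 = 8 - 160 = -152)
q(I) = 7 (q(I) = -3 + 10 = 7)
L(f) = sqrt(-1 + f)
H(c) = 7 - sqrt(-1 + c)
H(43)/16445 + U(-129)/(-27458) = (7 - sqrt(-1 + 43))/16445 - 152/(-27458) = (7 - sqrt(42))*(1/16445) - 152*(-1/27458) = (7/16445 - sqrt(42)/16445) + 76/13729 = 1345923/225773405 - sqrt(42)/16445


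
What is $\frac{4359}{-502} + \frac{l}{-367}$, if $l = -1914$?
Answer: $- \frac{638925}{184234} \approx -3.468$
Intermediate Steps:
$\frac{4359}{-502} + \frac{l}{-367} = \frac{4359}{-502} - \frac{1914}{-367} = 4359 \left(- \frac{1}{502}\right) - - \frac{1914}{367} = - \frac{4359}{502} + \frac{1914}{367} = - \frac{638925}{184234}$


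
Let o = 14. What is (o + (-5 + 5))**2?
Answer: 196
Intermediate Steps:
(o + (-5 + 5))**2 = (14 + (-5 + 5))**2 = (14 + 0)**2 = 14**2 = 196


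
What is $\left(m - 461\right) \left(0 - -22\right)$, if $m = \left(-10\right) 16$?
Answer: $-13662$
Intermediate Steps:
$m = -160$
$\left(m - 461\right) \left(0 - -22\right) = \left(-160 - 461\right) \left(0 - -22\right) = - 621 \left(0 + 22\right) = \left(-621\right) 22 = -13662$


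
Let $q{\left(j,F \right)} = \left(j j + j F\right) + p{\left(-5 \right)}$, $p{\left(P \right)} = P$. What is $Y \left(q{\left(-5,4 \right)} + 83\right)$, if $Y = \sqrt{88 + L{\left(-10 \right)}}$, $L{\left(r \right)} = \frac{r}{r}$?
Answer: $83 \sqrt{89} \approx 783.02$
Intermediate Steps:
$q{\left(j,F \right)} = -5 + j^{2} + F j$ ($q{\left(j,F \right)} = \left(j j + j F\right) - 5 = \left(j^{2} + F j\right) - 5 = -5 + j^{2} + F j$)
$L{\left(r \right)} = 1$
$Y = \sqrt{89}$ ($Y = \sqrt{88 + 1} = \sqrt{89} \approx 9.434$)
$Y \left(q{\left(-5,4 \right)} + 83\right) = \sqrt{89} \left(\left(-5 + \left(-5\right)^{2} + 4 \left(-5\right)\right) + 83\right) = \sqrt{89} \left(\left(-5 + 25 - 20\right) + 83\right) = \sqrt{89} \left(0 + 83\right) = \sqrt{89} \cdot 83 = 83 \sqrt{89}$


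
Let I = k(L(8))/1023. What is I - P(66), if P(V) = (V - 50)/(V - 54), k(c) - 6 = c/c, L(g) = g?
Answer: -1357/1023 ≈ -1.3265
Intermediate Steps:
k(c) = 7 (k(c) = 6 + c/c = 6 + 1 = 7)
I = 7/1023 ≈ 0.0068426
P(V) = (-50 + V)/(-54 + V)
I - P(66) = 7/1023 - (-50 + 66)/(-54 + 66) = 7/1023 - 16/12 = 7/1023 - 1*4/3 = 7/1023 - 4/3 = -1357/1023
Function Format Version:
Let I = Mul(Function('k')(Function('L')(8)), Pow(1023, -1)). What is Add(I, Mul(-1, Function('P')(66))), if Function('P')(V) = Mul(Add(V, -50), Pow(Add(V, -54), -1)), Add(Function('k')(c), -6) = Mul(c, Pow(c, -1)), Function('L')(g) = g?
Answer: Rational(-1357, 1023) ≈ -1.3265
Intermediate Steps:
Function('k')(c) = 7 (Function('k')(c) = Add(6, Mul(c, Pow(c, -1))) = Add(6, 1) = 7)
I = Rational(7, 1023) (I = Mul(7, Pow(1023, -1)) = Mul(7, Rational(1, 1023)) = Rational(7, 1023) ≈ 0.0068426)
Function('P')(V) = Mul(Pow(Add(-54, V), -1), Add(-50, V)) (Function('P')(V) = Mul(Add(-50, V), Pow(Add(-54, V), -1)) = Mul(Pow(Add(-54, V), -1), Add(-50, V)))
Add(I, Mul(-1, Function('P')(66))) = Add(Rational(7, 1023), Mul(-1, Mul(Pow(Add(-54, 66), -1), Add(-50, 66)))) = Add(Rational(7, 1023), Mul(-1, Mul(Pow(12, -1), 16))) = Add(Rational(7, 1023), Mul(-1, Mul(Rational(1, 12), 16))) = Add(Rational(7, 1023), Mul(-1, Rational(4, 3))) = Add(Rational(7, 1023), Rational(-4, 3)) = Rational(-1357, 1023)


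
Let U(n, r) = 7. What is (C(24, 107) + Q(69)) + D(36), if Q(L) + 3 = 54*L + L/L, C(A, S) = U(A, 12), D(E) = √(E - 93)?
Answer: 3731 + I*√57 ≈ 3731.0 + 7.5498*I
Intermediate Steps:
D(E) = √(-93 + E)
C(A, S) = 7
Q(L) = -2 + 54*L (Q(L) = -3 + (54*L + L/L) = -3 + (54*L + 1) = -3 + (1 + 54*L) = -2 + 54*L)
(C(24, 107) + Q(69)) + D(36) = (7 + (-2 + 54*69)) + √(-93 + 36) = (7 + (-2 + 3726)) + √(-57) = (7 + 3724) + I*√57 = 3731 + I*√57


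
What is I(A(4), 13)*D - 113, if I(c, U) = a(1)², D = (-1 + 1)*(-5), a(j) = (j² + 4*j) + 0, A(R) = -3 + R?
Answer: -113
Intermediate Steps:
a(j) = j² + 4*j
D = 0 (D = 0*(-5) = 0)
I(c, U) = 25 (I(c, U) = (1*(4 + 1))² = (1*5)² = 5² = 25)
I(A(4), 13)*D - 113 = 25*0 - 113 = 0 - 113 = -113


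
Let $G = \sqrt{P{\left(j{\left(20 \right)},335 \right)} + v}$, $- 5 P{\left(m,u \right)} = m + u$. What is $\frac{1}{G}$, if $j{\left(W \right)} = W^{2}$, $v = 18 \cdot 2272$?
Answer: $\frac{\sqrt{141}}{2397} \approx 0.0049538$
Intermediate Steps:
$v = 40896$
$P{\left(m,u \right)} = - \frac{m}{5} - \frac{u}{5}$ ($P{\left(m,u \right)} = - \frac{m + u}{5} = - \frac{m}{5} - \frac{u}{5}$)
$G = 17 \sqrt{141}$ ($G = \sqrt{\left(- \frac{20^{2}}{5} - 67\right) + 40896} = \sqrt{\left(\left(- \frac{1}{5}\right) 400 - 67\right) + 40896} = \sqrt{\left(-80 - 67\right) + 40896} = \sqrt{-147 + 40896} = \sqrt{40749} = 17 \sqrt{141} \approx 201.86$)
$\frac{1}{G} = \frac{1}{17 \sqrt{141}} = \frac{\sqrt{141}}{2397}$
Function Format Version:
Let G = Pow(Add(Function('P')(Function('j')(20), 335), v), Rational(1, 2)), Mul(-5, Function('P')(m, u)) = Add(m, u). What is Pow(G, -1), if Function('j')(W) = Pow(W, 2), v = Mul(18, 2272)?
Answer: Mul(Rational(1, 2397), Pow(141, Rational(1, 2))) ≈ 0.0049538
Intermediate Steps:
v = 40896
Function('P')(m, u) = Add(Mul(Rational(-1, 5), m), Mul(Rational(-1, 5), u)) (Function('P')(m, u) = Mul(Rational(-1, 5), Add(m, u)) = Add(Mul(Rational(-1, 5), m), Mul(Rational(-1, 5), u)))
G = Mul(17, Pow(141, Rational(1, 2))) (G = Pow(Add(Add(Mul(Rational(-1, 5), Pow(20, 2)), Mul(Rational(-1, 5), 335)), 40896), Rational(1, 2)) = Pow(Add(Add(Mul(Rational(-1, 5), 400), -67), 40896), Rational(1, 2)) = Pow(Add(Add(-80, -67), 40896), Rational(1, 2)) = Pow(Add(-147, 40896), Rational(1, 2)) = Pow(40749, Rational(1, 2)) = Mul(17, Pow(141, Rational(1, 2))) ≈ 201.86)
Pow(G, -1) = Pow(Mul(17, Pow(141, Rational(1, 2))), -1) = Mul(Rational(1, 2397), Pow(141, Rational(1, 2)))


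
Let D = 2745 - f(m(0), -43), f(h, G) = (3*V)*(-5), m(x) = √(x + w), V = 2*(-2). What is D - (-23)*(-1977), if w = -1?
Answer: -42786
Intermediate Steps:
V = -4
m(x) = √(-1 + x) (m(x) = √(x - 1) = √(-1 + x))
f(h, G) = 60 (f(h, G) = (3*(-4))*(-5) = -12*(-5) = 60)
D = 2685 (D = 2745 - 1*60 = 2745 - 60 = 2685)
D - (-23)*(-1977) = 2685 - (-23)*(-1977) = 2685 - 1*45471 = 2685 - 45471 = -42786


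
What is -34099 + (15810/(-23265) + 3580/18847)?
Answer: -21208211663/621951 ≈ -34100.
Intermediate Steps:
-34099 + (15810/(-23265) + 3580/18847) = -34099 + (15810*(-1/23265) + 3580*(1/18847)) = -34099 + (-1054/1551 + 3580/18847) = -34099 - 304514/621951 = -21208211663/621951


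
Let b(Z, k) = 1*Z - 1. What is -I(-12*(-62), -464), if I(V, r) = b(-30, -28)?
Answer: 31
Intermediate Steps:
b(Z, k) = -1 + Z (b(Z, k) = Z - 1 = -1 + Z)
I(V, r) = -31 (I(V, r) = -1 - 30 = -31)
-I(-12*(-62), -464) = -1*(-31) = 31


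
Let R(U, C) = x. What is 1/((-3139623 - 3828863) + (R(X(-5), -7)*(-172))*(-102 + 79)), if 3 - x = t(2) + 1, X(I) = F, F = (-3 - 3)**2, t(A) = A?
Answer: -1/6968486 ≈ -1.4350e-7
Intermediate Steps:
F = 36 (F = (-6)**2 = 36)
X(I) = 36
x = 0 (x = 3 - (2 + 1) = 3 - 1*3 = 3 - 3 = 0)
R(U, C) = 0
1/((-3139623 - 3828863) + (R(X(-5), -7)*(-172))*(-102 + 79)) = 1/((-3139623 - 3828863) + (0*(-172))*(-102 + 79)) = 1/(-6968486 + 0*(-23)) = 1/(-6968486 + 0) = 1/(-6968486) = -1/6968486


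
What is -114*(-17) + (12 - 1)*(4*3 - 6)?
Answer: 2004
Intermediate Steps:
-114*(-17) + (12 - 1)*(4*3 - 6) = 1938 + 11*(12 - 6) = 1938 + 11*6 = 1938 + 66 = 2004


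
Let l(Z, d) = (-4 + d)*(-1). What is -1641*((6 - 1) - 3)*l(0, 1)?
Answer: -9846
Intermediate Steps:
l(Z, d) = 4 - d
-1641*((6 - 1) - 3)*l(0, 1) = -1641*((6 - 1) - 3)*(4 - 1*1) = -1641*(5 - 3)*(4 - 1) = -3282*3 = -1641*6 = -9846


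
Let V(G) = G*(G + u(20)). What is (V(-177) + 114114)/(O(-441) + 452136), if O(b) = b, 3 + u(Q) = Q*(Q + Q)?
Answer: 1458/150565 ≈ 0.0096835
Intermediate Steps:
u(Q) = -3 + 2*Q**2 (u(Q) = -3 + Q*(Q + Q) = -3 + Q*(2*Q) = -3 + 2*Q**2)
V(G) = G*(797 + G) (V(G) = G*(G + (-3 + 2*20**2)) = G*(G + (-3 + 2*400)) = G*(G + (-3 + 800)) = G*(G + 797) = G*(797 + G))
(V(-177) + 114114)/(O(-441) + 452136) = (-177*(797 - 177) + 114114)/(-441 + 452136) = (-177*620 + 114114)/451695 = (-109740 + 114114)*(1/451695) = 4374*(1/451695) = 1458/150565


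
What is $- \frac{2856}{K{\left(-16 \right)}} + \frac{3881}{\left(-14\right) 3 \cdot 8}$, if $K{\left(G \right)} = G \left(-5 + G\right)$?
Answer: $- \frac{6737}{336} \approx -20.051$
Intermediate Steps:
$- \frac{2856}{K{\left(-16 \right)}} + \frac{3881}{\left(-14\right) 3 \cdot 8} = - \frac{2856}{\left(-16\right) \left(-5 - 16\right)} + \frac{3881}{\left(-14\right) 3 \cdot 8} = - \frac{2856}{\left(-16\right) \left(-21\right)} + \frac{3881}{\left(-42\right) 8} = - \frac{2856}{336} + \frac{3881}{-336} = \left(-2856\right) \frac{1}{336} + 3881 \left(- \frac{1}{336}\right) = - \frac{17}{2} - \frac{3881}{336} = - \frac{6737}{336}$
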